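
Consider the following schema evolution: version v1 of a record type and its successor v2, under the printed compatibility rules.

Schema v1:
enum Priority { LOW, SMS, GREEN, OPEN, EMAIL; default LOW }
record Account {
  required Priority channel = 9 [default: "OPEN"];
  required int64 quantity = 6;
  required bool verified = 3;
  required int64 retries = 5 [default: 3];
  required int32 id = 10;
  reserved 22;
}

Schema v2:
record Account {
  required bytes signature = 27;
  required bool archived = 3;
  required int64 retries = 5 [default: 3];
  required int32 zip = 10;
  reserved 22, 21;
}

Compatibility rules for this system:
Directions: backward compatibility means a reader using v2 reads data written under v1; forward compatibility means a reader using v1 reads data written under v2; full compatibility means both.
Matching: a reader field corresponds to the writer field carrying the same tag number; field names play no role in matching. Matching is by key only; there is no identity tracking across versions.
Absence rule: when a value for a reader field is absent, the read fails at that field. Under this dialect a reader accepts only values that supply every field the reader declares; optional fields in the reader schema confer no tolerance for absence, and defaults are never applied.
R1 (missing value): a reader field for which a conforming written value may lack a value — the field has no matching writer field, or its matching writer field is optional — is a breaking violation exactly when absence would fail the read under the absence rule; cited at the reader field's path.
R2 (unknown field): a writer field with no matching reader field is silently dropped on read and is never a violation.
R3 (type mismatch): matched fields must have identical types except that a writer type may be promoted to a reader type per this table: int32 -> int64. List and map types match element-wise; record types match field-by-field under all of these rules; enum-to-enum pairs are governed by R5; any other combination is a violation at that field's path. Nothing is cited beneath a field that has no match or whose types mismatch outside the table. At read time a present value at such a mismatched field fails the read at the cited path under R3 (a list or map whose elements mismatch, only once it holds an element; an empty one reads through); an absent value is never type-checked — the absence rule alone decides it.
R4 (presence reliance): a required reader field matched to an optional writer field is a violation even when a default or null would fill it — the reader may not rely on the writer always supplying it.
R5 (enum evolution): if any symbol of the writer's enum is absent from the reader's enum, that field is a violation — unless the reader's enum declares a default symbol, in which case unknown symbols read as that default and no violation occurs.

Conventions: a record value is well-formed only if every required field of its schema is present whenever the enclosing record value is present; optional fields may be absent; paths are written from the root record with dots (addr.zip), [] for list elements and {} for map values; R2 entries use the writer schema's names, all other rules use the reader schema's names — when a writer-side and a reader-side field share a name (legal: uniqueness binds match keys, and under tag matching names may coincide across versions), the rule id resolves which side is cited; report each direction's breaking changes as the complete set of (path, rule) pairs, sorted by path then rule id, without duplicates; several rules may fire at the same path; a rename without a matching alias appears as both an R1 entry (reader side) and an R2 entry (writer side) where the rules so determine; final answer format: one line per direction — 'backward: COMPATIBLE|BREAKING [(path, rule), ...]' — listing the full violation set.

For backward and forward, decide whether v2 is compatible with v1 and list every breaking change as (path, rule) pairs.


in Account below, arrows point writer -> reader
backward pass over Account, reader schema v2, writer schema v1:
  no writer field matches reader signature
  bool -> bool, writer required: archived aligns to verified
  int64 -> int64, writer required: retries aligns to retries
  int32 -> int32, writer required: zip aligns to id
  writer field channel has no reader counterpart
  writer field quantity has no reader counterpart
  rule R1 violated at signature
  => 1 violation(s): backward is BREAKING for Account
forward pass over Account, reader schema v1, writer schema v2:
  no writer field matches reader channel
  no writer field matches reader quantity
  bool -> bool, writer required: verified aligns to archived
  int64 -> int64, writer required: retries aligns to retries
  int32 -> int32, writer required: id aligns to zip
  writer field signature has no reader counterpart
  rule R1 violated at channel
  rule R1 violated at quantity
  => 2 violation(s): forward is BREAKING for Account

backward: BREAKING [(signature, R1)]; forward: BREAKING [(channel, R1), (quantity, R1)]


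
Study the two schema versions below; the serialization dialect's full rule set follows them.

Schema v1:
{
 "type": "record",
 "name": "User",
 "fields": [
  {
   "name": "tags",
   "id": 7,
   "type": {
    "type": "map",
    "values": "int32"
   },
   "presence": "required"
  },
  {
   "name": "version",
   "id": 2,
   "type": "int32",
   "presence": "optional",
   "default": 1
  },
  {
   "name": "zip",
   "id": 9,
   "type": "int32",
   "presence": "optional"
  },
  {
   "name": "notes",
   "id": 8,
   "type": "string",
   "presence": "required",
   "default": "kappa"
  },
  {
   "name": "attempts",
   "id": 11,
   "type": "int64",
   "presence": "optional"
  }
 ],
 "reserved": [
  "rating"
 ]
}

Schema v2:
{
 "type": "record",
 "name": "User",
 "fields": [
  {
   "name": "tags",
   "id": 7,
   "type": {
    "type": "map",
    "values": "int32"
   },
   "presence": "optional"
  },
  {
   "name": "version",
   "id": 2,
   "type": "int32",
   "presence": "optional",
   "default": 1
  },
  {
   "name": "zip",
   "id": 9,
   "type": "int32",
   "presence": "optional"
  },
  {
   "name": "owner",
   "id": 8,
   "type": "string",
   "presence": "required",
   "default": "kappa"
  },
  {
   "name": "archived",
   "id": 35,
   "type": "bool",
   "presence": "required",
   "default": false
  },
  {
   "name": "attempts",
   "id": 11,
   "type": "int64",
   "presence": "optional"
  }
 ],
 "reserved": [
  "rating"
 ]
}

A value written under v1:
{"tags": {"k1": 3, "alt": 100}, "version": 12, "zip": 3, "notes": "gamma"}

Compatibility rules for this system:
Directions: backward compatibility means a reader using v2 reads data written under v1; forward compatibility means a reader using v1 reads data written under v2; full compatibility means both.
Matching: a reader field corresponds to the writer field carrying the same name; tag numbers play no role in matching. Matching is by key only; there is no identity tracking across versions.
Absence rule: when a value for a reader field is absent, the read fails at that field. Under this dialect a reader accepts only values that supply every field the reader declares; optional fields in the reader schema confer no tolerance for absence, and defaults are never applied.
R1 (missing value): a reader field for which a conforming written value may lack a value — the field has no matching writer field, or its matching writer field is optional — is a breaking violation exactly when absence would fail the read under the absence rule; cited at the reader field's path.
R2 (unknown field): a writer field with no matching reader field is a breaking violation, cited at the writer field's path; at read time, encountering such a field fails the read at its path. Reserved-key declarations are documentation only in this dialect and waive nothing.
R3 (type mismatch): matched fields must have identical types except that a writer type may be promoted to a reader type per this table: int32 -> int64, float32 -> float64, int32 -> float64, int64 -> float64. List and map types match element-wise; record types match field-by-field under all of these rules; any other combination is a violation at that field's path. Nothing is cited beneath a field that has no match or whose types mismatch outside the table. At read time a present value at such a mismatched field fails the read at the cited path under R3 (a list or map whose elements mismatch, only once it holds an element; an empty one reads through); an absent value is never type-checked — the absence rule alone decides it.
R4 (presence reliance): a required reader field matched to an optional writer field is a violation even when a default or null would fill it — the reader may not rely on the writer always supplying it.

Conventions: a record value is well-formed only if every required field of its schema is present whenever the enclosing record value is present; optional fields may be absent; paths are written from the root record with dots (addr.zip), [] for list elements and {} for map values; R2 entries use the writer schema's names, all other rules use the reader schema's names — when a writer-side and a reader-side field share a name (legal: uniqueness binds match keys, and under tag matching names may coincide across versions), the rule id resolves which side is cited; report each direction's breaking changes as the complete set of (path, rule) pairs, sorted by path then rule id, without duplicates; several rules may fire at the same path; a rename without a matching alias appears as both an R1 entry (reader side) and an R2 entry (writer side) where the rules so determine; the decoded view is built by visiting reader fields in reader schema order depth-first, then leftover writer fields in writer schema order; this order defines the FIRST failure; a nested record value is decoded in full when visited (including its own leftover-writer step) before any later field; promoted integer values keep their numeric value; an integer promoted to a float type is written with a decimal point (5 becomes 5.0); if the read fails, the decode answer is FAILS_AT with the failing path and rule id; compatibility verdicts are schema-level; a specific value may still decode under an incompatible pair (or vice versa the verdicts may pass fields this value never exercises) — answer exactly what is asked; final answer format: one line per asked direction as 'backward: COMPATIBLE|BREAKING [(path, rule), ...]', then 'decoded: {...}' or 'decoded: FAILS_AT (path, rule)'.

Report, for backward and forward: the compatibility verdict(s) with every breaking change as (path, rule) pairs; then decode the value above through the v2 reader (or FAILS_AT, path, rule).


each type pair in User: writer, then reader
backward analysis of User with v2 as reader and v1 as writer:
  writer required, map<string, int32> -> map<string, int32>: reader tags maps from writer tags
  writer optional, int32 -> int32: reader version maps from writer version
  writer optional, int32 -> int32: reader zip maps from writer zip
  owner: no writer match
  archived: no writer match
  writer optional, int64 -> int64: reader attempts maps from writer attempts
  notes (writer side), unknown to reader
  violation R1 at archived
  violation R1 at attempts
  violation R2 at notes
  violation R1 at owner
  violation R1 at version
  violation R1 at zip
  => backward: BREAKING (6)
forward analysis of User with v1 as reader and v2 as writer:
  writer optional, map<string, int32> -> map<string, int32>: reader tags maps from writer tags
  writer optional, int32 -> int32: reader version maps from writer version
  writer optional, int32 -> int32: reader zip maps from writer zip
  notes: no writer match
  writer optional, int64 -> int64: reader attempts maps from writer attempts
  owner (writer side), unknown to reader
  archived (writer side), unknown to reader
  violation R2 at archived
  violation R1 at attempts
  violation R1 at notes
  violation R2 at owner
  violation R1 at tags
  violation R4 at tags
  violation R1 at version
  violation R1 at zip
  => forward: BREAKING (8)
decode (reader v2):
  tags := {"k1": 3, "alt": 100}
  version := 12
  zip := 3
  read fails at owner under R1 (no fill)
  => FAILS_AT (owner, R1)

backward: BREAKING [(archived, R1), (attempts, R1), (notes, R2), (owner, R1), (version, R1), (zip, R1)]; forward: BREAKING [(archived, R2), (attempts, R1), (notes, R1), (owner, R2), (tags, R1), (tags, R4), (version, R1), (zip, R1)]; decoded: FAILS_AT (owner, R1)


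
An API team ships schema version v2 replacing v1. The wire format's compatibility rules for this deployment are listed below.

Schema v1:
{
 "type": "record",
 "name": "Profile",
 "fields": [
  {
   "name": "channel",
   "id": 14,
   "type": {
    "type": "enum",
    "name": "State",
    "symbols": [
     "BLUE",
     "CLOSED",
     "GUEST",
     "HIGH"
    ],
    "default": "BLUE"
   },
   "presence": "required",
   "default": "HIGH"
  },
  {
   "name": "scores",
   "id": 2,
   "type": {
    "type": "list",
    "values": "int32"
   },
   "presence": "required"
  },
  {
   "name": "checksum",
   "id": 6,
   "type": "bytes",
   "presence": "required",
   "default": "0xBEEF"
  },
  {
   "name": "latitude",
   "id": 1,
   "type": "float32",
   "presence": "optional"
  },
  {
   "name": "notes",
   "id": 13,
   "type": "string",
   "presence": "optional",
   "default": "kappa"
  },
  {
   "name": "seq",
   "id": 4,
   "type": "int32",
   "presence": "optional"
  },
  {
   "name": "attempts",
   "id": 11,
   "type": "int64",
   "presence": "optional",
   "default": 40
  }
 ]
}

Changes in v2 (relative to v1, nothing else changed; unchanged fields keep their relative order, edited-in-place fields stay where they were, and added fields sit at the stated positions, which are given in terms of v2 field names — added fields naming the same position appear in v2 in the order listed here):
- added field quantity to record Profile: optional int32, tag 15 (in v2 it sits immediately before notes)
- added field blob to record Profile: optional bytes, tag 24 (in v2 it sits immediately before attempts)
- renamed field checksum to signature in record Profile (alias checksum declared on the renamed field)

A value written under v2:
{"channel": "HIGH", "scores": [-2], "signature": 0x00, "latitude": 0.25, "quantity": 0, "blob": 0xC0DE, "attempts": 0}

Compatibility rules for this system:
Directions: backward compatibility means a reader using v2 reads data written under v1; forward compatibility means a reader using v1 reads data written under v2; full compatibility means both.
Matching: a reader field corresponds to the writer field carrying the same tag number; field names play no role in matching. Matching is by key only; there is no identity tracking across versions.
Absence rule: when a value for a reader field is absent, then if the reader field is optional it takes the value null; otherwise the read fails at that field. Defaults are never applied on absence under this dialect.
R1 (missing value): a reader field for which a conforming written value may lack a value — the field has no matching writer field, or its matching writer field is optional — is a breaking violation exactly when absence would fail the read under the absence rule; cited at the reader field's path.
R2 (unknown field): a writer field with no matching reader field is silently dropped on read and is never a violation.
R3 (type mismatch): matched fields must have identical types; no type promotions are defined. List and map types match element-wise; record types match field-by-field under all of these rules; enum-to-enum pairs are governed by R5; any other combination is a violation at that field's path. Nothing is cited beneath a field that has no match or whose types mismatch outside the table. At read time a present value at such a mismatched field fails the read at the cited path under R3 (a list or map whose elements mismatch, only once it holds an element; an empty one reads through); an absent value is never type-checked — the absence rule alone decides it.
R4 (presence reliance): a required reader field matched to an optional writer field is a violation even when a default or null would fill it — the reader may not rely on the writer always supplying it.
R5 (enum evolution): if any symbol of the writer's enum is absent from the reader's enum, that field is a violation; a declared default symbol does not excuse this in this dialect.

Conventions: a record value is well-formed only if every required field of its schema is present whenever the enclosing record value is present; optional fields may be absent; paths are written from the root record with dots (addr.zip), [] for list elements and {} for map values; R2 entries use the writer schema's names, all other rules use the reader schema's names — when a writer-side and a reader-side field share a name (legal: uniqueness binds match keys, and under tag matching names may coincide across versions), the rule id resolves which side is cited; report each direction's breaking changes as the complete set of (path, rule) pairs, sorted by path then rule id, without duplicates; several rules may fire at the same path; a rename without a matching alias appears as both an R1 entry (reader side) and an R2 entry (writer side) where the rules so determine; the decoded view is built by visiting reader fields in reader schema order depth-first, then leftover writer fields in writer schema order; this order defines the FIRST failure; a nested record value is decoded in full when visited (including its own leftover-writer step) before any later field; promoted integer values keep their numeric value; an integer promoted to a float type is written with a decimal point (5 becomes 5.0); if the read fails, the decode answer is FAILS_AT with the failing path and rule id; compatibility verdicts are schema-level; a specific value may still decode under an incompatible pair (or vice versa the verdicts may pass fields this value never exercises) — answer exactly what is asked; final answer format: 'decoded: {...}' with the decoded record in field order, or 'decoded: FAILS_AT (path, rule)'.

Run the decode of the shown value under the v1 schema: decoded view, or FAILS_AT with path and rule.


in Profile below, arrows point writer -> reader
decode (reader v1):
  channel := "HIGH"
  scores := [-2]
  checksum := 0x00 (from writer signature)
  latitude := 0.25
  notes := null (absent, optional -> null)
  seq := null (absent, optional -> null)
  attempts := 0
  writer quantity: unknown -> dropped
  writer blob: unknown -> dropped
  => decoded: {"channel": "HIGH", "scores": [-2], "checksum": 0x00, "latitude": 0.25, "notes": null, "seq": null, "attempts": 0}
the other Profile changes do not affect what is asked:
  added field blob to record Profile: optional bytes, tag 24 (in v2 it sits immediately before attempts) -> fires no rule on Profile under this dialect and leaves the result unchanged
  added field quantity to record Profile: optional int32, tag 15 (in v2 it sits immediately before notes) -> fires no rule on Profile under this dialect and leaves the result unchanged
  renamed field checksum to signature in record Profile (alias checksum declared on the renamed field) -> fires no rule on Profile under this dialect and leaves the result unchanged

decoded: {"channel": "HIGH", "scores": [-2], "checksum": 0x00, "latitude": 0.25, "notes": null, "seq": null, "attempts": 0}


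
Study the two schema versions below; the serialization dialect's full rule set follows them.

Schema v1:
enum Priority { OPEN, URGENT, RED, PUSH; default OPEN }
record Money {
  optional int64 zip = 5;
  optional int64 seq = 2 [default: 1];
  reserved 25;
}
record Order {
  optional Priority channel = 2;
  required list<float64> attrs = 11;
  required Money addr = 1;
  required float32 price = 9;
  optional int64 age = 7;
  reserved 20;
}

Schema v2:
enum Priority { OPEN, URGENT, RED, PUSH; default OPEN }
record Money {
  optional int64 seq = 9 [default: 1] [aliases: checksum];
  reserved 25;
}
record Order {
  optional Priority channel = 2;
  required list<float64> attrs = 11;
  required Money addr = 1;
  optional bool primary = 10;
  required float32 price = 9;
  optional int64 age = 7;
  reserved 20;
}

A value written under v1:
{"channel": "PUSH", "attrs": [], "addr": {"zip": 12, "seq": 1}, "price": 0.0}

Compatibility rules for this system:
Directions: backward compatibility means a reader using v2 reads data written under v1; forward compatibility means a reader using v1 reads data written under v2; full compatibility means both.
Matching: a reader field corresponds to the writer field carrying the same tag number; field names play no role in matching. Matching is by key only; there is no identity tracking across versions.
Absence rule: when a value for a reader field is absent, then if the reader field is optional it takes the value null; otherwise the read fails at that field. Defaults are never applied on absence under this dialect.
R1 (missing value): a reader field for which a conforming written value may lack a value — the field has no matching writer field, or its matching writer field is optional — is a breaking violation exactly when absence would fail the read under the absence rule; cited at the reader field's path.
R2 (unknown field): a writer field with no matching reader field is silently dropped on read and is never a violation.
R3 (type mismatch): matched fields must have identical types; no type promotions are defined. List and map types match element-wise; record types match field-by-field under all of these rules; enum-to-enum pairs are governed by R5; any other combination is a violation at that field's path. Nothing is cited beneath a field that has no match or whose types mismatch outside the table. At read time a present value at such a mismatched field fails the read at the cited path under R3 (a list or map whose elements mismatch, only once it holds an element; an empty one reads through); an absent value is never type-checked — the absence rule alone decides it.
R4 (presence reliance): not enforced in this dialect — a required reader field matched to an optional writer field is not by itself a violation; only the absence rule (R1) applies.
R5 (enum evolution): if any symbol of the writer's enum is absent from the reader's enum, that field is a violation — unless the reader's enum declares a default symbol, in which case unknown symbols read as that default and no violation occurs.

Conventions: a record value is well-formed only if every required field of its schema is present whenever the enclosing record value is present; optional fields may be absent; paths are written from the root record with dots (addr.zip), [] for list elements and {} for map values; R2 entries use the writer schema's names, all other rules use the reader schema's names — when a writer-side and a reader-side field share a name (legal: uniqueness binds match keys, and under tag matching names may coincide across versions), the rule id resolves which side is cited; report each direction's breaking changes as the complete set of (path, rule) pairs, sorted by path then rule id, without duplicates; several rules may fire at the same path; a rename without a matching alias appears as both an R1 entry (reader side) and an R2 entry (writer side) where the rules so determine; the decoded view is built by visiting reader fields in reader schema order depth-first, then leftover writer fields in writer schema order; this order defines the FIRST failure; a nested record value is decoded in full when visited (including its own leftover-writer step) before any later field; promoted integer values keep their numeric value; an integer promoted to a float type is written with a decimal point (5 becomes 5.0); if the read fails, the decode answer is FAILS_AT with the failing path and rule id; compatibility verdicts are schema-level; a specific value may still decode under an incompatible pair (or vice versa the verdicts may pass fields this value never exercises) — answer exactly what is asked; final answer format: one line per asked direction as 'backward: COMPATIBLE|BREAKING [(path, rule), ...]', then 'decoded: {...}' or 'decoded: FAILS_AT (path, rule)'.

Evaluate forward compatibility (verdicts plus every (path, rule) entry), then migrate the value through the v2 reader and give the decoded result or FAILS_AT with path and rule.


the writer's type comes first in each Order pair
forward pass over Order, reader schema v1, writer schema v2:
  Priority -> Priority, writer optional: channel aligns to channel
  list<float64> -> list<float64>, writer required: attrs aligns to attrs
  Money -> Money, writer required: addr aligns to addr
  float32 -> float32, writer required: price aligns to price
  int64 -> int64, writer optional: age aligns to age
  writer primary: unknown to reader
  no writer field matches reader addr.zip
  no writer field matches reader addr.seq
  writer addr.seq: unknown to reader
  => no violations; forward on Order: COMPATIBLE
migrating the Order value to v2:
  channel := "PUSH"
  attrs := []
  addr.seq := null (not supplied -> null)
  writer addr.zip: unmatched, discarded
  writer addr.seq: unmatched, discarded
  primary := null (not supplied -> null)
  price := 0.0
  age := null (not supplied -> null)
  => decoded: {"channel": "PUSH", "attrs": [], "addr": {"seq": null}, "primary": null, "price": 0.0, "age": null}

forward: COMPATIBLE []; decoded: {"channel": "PUSH", "attrs": [], "addr": {"seq": null}, "primary": null, "price": 0.0, "age": null}


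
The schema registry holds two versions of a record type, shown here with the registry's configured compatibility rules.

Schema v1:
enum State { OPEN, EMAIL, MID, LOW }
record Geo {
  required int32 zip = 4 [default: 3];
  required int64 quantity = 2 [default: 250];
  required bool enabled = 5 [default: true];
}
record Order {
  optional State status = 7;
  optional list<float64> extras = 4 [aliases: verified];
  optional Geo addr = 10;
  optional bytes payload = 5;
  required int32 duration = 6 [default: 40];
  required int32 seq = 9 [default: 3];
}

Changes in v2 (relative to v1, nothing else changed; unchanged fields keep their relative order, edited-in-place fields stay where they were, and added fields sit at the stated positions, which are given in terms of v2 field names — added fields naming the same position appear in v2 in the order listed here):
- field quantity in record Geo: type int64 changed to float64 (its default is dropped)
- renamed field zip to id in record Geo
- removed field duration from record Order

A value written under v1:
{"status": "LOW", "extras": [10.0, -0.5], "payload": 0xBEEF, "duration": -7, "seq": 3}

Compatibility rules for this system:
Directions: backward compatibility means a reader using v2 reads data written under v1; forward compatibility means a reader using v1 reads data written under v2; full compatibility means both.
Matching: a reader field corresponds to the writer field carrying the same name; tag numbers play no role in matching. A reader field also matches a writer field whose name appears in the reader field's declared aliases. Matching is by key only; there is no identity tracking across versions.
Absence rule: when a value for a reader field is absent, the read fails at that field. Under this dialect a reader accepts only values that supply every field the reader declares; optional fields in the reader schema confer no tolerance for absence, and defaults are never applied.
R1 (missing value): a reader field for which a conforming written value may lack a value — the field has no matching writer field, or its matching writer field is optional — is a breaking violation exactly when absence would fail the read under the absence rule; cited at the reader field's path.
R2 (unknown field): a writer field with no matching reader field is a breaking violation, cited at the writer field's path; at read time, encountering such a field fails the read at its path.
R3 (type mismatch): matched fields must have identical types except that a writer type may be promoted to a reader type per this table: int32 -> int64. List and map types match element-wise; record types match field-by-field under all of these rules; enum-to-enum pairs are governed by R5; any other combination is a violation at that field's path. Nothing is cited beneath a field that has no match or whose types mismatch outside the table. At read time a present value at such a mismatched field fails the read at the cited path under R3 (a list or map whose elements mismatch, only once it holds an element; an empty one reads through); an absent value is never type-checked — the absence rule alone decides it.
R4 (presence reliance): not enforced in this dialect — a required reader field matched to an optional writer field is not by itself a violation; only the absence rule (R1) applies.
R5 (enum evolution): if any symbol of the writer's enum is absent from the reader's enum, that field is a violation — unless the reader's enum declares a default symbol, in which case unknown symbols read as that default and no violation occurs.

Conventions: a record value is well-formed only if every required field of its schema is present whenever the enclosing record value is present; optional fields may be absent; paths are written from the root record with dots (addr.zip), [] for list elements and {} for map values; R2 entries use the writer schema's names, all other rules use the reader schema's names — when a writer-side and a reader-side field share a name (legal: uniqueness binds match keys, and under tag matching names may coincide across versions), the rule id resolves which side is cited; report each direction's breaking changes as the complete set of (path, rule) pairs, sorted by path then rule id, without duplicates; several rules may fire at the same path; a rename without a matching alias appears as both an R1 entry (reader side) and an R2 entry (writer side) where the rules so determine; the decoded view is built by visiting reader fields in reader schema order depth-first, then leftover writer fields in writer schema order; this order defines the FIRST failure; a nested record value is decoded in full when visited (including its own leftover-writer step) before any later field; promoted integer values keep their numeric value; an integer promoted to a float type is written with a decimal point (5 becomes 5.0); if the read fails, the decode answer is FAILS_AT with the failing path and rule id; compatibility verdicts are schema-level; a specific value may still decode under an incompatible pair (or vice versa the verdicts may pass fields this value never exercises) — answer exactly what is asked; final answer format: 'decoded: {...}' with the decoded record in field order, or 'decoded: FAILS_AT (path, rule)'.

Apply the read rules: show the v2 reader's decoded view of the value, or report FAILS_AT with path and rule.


each type pair in Order: writer, then reader
decoding the Order value with the v2 reader:
  status := "LOW"
  extras := [10.0, -0.5]
  read fails at addr under R1 (no fill)
  => FAILS_AT (addr, R1)
the rest of the Order diff is inert for this question:
  field quantity in record Geo: type int64 changed to float64 (its default is dropped) -> affects the rule determinations only; this particular Order value decodes identically
  renamed field zip to id in record Geo -> affects the rule determinations only; this particular Order value decodes identically
  removed field duration from record Order -> affects the rule determinations only; this particular Order value decodes identically

decoded: FAILS_AT (addr, R1)


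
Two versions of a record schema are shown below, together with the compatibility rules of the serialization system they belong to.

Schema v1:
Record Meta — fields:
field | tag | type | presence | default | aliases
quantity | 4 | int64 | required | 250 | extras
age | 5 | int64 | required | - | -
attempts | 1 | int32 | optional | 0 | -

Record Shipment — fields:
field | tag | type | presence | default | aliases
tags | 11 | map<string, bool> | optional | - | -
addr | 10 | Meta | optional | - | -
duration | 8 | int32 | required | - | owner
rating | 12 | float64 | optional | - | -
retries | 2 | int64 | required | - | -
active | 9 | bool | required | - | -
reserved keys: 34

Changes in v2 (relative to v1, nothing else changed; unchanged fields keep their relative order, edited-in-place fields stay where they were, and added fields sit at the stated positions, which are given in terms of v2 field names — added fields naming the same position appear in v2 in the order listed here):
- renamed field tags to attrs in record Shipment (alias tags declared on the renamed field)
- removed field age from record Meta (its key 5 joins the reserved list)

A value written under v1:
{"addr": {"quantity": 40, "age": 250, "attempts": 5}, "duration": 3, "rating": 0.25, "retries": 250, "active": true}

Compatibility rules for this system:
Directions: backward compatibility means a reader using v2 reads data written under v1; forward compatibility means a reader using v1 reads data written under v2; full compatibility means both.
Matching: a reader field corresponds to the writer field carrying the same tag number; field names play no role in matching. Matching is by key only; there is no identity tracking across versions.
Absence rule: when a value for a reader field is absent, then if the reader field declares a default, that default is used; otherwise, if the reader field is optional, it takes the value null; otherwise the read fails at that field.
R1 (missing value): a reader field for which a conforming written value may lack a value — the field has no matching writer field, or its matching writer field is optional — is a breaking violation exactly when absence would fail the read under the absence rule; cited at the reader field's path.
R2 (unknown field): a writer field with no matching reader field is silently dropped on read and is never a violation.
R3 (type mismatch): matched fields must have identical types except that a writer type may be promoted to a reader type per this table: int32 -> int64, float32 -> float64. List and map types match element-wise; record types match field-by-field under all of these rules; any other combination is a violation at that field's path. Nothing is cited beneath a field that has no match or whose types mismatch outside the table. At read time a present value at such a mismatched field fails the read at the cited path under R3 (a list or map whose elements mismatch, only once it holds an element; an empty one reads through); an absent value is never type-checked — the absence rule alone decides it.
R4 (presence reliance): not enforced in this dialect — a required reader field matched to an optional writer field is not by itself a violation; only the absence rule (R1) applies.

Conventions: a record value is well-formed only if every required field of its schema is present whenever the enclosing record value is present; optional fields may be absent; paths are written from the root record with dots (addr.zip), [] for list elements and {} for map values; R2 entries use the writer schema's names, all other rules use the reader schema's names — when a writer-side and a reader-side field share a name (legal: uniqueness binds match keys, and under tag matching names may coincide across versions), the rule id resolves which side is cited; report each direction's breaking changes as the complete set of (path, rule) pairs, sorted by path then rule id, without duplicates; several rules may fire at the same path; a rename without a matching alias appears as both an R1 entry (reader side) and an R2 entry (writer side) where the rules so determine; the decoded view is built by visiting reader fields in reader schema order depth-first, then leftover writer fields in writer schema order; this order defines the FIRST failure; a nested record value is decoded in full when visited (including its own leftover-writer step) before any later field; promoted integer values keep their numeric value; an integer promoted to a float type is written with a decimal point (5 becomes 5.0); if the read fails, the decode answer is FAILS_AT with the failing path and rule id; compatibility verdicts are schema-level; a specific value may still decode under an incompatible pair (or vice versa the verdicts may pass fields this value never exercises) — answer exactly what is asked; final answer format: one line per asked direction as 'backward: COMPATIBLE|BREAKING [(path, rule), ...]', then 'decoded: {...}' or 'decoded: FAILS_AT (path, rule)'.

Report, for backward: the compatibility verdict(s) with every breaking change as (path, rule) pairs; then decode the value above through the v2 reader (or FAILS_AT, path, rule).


backward: COMPATIBLE []; decoded: {"attrs": null, "addr": {"quantity": 40, "attempts": 5}, "duration": 3, "rating": 0.25, "retries": 250, "active": true}

arrows below run writer -> reader for Shipment
checking backward for Shipment: reader v2 against writer v1:
  attrs: paired with writer tags (map<string, bool> -> map<string, bool>; writer optional)
  addr: paired with writer addr (Meta -> Meta; writer optional)
  duration: paired with writer duration (int32 -> int32; writer required)
  rating: paired with writer rating (float64 -> float64; writer optional)
  retries: paired with writer retries (int64 -> int64; writer required)
  active: paired with writer active (bool -> bool; writer required)
  addr.quantity: paired with writer addr.quantity (int64 -> int64; writer required)
  addr.attempts: paired with writer addr.attempts (int32 -> int32; writer optional)
  addr.age (writer side), unknown to reader
  nothing fires on Shipment: backward is COMPATIBLE
decode walk for Shipment under reader schema v2:
  attrs := null (not supplied -> null)
  addr.quantity := 40
  addr.attempts := 5
  writer addr.age: unmatched, discarded
  duration := 3
  rating := 0.25
  retries := 250
  active := true
  => decoded: {"attrs": null, "addr": {"quantity": 40, "attempts": 5}, "duration": 3, "rating": 0.25, "retries": 250, "active": true}


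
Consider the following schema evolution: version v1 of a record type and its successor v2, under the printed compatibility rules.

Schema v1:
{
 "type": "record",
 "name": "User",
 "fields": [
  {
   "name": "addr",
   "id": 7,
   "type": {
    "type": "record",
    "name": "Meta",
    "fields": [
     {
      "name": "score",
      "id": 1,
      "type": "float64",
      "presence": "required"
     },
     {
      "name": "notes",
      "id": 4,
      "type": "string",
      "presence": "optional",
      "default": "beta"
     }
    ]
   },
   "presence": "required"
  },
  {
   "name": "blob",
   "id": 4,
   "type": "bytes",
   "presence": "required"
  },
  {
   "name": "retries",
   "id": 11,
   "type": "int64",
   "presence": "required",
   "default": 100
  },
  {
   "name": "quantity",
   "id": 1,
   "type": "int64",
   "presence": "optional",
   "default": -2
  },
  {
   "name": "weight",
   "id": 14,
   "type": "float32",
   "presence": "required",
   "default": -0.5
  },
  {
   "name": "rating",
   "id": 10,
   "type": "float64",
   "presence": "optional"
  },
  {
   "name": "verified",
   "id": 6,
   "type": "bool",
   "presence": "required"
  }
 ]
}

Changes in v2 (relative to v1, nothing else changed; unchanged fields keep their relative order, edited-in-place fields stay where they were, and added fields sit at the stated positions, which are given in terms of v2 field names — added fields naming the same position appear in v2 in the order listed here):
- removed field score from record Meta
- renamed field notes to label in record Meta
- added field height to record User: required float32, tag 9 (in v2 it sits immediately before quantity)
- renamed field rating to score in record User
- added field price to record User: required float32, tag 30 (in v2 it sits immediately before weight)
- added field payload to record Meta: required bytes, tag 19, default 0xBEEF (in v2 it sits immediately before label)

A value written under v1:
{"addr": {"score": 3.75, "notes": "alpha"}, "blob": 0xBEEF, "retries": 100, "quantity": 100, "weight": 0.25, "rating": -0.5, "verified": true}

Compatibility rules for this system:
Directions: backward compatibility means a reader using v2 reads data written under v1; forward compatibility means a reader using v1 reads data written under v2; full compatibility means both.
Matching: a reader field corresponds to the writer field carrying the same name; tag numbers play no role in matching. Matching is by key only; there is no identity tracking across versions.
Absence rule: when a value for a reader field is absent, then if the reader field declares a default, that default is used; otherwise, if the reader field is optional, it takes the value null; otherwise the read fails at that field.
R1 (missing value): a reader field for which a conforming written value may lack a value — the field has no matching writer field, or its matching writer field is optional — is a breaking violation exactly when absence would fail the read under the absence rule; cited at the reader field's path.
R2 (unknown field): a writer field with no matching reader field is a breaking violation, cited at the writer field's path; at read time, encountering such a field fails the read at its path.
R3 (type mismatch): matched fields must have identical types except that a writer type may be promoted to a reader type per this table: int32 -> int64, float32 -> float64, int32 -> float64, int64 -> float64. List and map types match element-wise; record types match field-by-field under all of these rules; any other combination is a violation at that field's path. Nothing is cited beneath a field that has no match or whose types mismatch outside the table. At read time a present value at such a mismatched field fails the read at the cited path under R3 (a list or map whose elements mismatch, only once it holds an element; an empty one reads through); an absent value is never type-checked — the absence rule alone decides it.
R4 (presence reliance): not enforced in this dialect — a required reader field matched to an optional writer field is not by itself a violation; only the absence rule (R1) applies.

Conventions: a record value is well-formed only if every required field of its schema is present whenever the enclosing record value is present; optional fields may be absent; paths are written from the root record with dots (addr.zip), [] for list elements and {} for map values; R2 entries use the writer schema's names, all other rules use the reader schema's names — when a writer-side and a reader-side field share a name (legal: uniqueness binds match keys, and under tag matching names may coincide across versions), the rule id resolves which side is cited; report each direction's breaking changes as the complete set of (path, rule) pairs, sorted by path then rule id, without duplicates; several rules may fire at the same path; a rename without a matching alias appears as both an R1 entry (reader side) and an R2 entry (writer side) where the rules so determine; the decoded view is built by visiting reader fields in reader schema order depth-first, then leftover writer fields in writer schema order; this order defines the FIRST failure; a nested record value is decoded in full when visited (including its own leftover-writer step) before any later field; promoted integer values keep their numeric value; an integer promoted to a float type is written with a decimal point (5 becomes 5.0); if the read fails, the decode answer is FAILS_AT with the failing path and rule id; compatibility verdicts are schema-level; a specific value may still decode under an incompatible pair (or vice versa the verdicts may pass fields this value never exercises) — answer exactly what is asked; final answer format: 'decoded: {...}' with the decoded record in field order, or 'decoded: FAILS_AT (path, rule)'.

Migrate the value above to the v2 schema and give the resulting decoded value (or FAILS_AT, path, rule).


in User below, arrows point writer -> reader
decode (reader v2):
  addr.payload := 0xBEEF (absent -> default)
  addr.label := "beta" (absent -> default)
  read fails at addr.score under R2 (unknown field)
  => FAILS_AT (addr.score, R2)
ruling out the remaining User differences:
  renamed field notes to label in record Meta -> schema-level compatibility only; this User value's decode is unchanged
  added field price to record User: required float32, tag 30 (in v2 it sits immediately before weight) -> schema-level compatibility only; this User value's decode is unchanged
  added field payload to record Meta: required bytes, tag 19, default 0xBEEF (in v2 it sits immediately before label) -> schema-level compatibility only; this User value's decode is unchanged
  added field height to record User: required float32, tag 9 (in v2 it sits immediately before quantity) -> schema-level compatibility only; this User value's decode is unchanged

decoded: FAILS_AT (addr.score, R2)
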